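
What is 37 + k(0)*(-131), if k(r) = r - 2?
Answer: 299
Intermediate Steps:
k(r) = -2 + r
37 + k(0)*(-131) = 37 + (-2 + 0)*(-131) = 37 - 2*(-131) = 37 + 262 = 299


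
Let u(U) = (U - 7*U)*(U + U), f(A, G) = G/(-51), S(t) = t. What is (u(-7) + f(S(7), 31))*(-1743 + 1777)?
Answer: -60038/3 ≈ -20013.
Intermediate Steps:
f(A, G) = -G/51 (f(A, G) = G*(-1/51) = -G/51)
u(U) = -12*U² (u(U) = (-6*U)*(2*U) = -12*U²)
(u(-7) + f(S(7), 31))*(-1743 + 1777) = (-12*(-7)² - 1/51*31)*(-1743 + 1777) = (-12*49 - 31/51)*34 = (-588 - 31/51)*34 = -30019/51*34 = -60038/3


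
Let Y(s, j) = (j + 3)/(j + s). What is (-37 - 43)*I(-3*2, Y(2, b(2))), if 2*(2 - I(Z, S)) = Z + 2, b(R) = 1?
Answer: -320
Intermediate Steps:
Y(s, j) = (3 + j)/(j + s)
I(Z, S) = 1 - Z/2 (I(Z, S) = 2 - (Z + 2)/2 = 2 - (2 + Z)/2 = 2 + (-1 - Z/2) = 1 - Z/2)
(-37 - 43)*I(-3*2, Y(2, b(2))) = (-37 - 43)*(1 - (-3)*2/2) = -80*(1 - ½*(-6)) = -80*(1 + 3) = -80*4 = -320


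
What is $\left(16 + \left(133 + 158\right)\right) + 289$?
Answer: $596$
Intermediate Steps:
$\left(16 + \left(133 + 158\right)\right) + 289 = \left(16 + 291\right) + 289 = 307 + 289 = 596$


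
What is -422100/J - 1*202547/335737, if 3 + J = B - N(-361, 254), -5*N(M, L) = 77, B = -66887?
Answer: 640846690469/112261387901 ≈ 5.7085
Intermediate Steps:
N(M, L) = -77/5 (N(M, L) = -⅕*77 = -77/5)
J = -334373/5 (J = -3 + (-66887 - 1*(-77/5)) = -3 + (-66887 + 77/5) = -3 - 334358/5 = -334373/5 ≈ -66875.)
-422100/J - 1*202547/335737 = -422100/(-334373/5) - 1*202547/335737 = -422100*(-5/334373) - 202547*1/335737 = 2110500/334373 - 202547/335737 = 640846690469/112261387901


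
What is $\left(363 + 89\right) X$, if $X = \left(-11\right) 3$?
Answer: $-14916$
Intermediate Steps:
$X = -33$
$\left(363 + 89\right) X = \left(363 + 89\right) \left(-33\right) = 452 \left(-33\right) = -14916$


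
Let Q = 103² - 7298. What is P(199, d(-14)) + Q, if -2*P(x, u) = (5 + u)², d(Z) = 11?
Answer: 3183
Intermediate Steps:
Q = 3311 (Q = 10609 - 7298 = 3311)
P(x, u) = -(5 + u)²/2
P(199, d(-14)) + Q = -(5 + 11)²/2 + 3311 = -½*16² + 3311 = -½*256 + 3311 = -128 + 3311 = 3183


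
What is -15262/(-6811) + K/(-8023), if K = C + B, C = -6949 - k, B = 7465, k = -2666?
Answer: 100774424/54644653 ≈ 1.8442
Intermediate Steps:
C = -4283 (C = -6949 - 1*(-2666) = -6949 + 2666 = -4283)
K = 3182 (K = -4283 + 7465 = 3182)
-15262/(-6811) + K/(-8023) = -15262/(-6811) + 3182/(-8023) = -15262*(-1/6811) + 3182*(-1/8023) = 15262/6811 - 3182/8023 = 100774424/54644653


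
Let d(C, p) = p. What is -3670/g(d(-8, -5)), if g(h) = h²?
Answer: -734/5 ≈ -146.80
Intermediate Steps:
-3670/g(d(-8, -5)) = -3670/((-5)²) = -3670/25 = -3670*1/25 = -734/5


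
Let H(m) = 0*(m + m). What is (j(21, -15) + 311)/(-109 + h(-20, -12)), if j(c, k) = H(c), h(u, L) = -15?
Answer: -311/124 ≈ -2.5081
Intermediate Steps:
H(m) = 0 (H(m) = 0*(2*m) = 0)
j(c, k) = 0
(j(21, -15) + 311)/(-109 + h(-20, -12)) = (0 + 311)/(-109 - 15) = 311/(-124) = 311*(-1/124) = -311/124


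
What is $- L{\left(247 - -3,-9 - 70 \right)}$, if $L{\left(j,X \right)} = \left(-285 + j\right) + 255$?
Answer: $-220$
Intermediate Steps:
$L{\left(j,X \right)} = -30 + j$
$- L{\left(247 - -3,-9 - 70 \right)} = - (-30 + \left(247 - -3\right)) = - (-30 + \left(247 + 3\right)) = - (-30 + 250) = \left(-1\right) 220 = -220$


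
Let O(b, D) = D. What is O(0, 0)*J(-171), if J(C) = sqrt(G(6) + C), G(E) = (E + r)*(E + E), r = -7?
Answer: 0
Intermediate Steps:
G(E) = 2*E*(-7 + E) (G(E) = (E - 7)*(E + E) = (-7 + E)*(2*E) = 2*E*(-7 + E))
J(C) = sqrt(-12 + C) (J(C) = sqrt(2*6*(-7 + 6) + C) = sqrt(2*6*(-1) + C) = sqrt(-12 + C))
O(0, 0)*J(-171) = 0*sqrt(-12 - 171) = 0*sqrt(-183) = 0*(I*sqrt(183)) = 0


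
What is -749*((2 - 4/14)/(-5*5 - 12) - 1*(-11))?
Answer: -303559/37 ≈ -8204.3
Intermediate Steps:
-749*((2 - 4/14)/(-5*5 - 12) - 1*(-11)) = -749*((2 - 4*1/14)/(-25 - 12) + 11) = -749*((2 - 2/7)/(-37) + 11) = -749*((12/7)*(-1/37) + 11) = -749*(-12/259 + 11) = -749*2837/259 = -303559/37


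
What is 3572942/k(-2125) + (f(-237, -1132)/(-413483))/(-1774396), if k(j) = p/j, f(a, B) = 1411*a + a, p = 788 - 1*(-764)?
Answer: -696310785277790823311/142334420765992 ≈ -4.8921e+6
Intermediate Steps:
p = 1552 (p = 788 + 764 = 1552)
f(a, B) = 1412*a
k(j) = 1552/j
3572942/k(-2125) + (f(-237, -1132)/(-413483))/(-1774396) = 3572942/((1552/(-2125))) + ((1412*(-237))/(-413483))/(-1774396) = 3572942/((1552*(-1/2125))) - 334644*(-1/413483)*(-1/1774396) = 3572942/(-1552/2125) + (334644/413483)*(-1/1774396) = 3572942*(-2125/1552) - 83661/183420645317 = -3796250875/776 - 83661/183420645317 = -696310785277790823311/142334420765992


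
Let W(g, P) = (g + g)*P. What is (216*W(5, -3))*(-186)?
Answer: 1205280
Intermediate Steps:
W(g, P) = 2*P*g (W(g, P) = (2*g)*P = 2*P*g)
(216*W(5, -3))*(-186) = (216*(2*(-3)*5))*(-186) = (216*(-30))*(-186) = -6480*(-186) = 1205280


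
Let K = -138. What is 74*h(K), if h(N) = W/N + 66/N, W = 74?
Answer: -5180/69 ≈ -75.073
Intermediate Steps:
h(N) = 140/N (h(N) = 74/N + 66/N = 140/N)
74*h(K) = 74*(140/(-138)) = 74*(140*(-1/138)) = 74*(-70/69) = -5180/69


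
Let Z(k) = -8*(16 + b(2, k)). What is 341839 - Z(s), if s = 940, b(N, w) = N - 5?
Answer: 341943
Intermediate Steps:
b(N, w) = -5 + N
Z(k) = -104 (Z(k) = -8*(16 + (-5 + 2)) = -8*(16 - 3) = -8*13 = -104)
341839 - Z(s) = 341839 - 1*(-104) = 341839 + 104 = 341943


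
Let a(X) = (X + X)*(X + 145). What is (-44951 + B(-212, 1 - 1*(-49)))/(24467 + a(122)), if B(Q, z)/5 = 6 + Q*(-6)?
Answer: -38561/89615 ≈ -0.43030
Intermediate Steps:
B(Q, z) = 30 - 30*Q (B(Q, z) = 5*(6 + Q*(-6)) = 5*(6 - 6*Q) = 30 - 30*Q)
a(X) = 2*X*(145 + X) (a(X) = (2*X)*(145 + X) = 2*X*(145 + X))
(-44951 + B(-212, 1 - 1*(-49)))/(24467 + a(122)) = (-44951 + (30 - 30*(-212)))/(24467 + 2*122*(145 + 122)) = (-44951 + (30 + 6360))/(24467 + 2*122*267) = (-44951 + 6390)/(24467 + 65148) = -38561/89615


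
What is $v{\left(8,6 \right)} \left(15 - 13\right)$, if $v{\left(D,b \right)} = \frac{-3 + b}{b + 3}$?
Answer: $\frac{2}{3} \approx 0.66667$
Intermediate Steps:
$v{\left(D,b \right)} = \frac{-3 + b}{3 + b}$
$v{\left(8,6 \right)} \left(15 - 13\right) = \frac{-3 + 6}{3 + 6} \left(15 - 13\right) = \frac{1}{9} \cdot 3 \cdot 2 = \frac{1}{3} \cdot 2 = \frac{2}{3}$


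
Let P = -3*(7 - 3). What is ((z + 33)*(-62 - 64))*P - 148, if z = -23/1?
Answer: 14972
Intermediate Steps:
P = -12 (P = -3*4 = -12)
z = -23 (z = -23*1 = -23)
((z + 33)*(-62 - 64))*P - 148 = ((-23 + 33)*(-62 - 64))*(-12) - 148 = (10*(-126))*(-12) - 148 = -1260*(-12) - 148 = 15120 - 148 = 14972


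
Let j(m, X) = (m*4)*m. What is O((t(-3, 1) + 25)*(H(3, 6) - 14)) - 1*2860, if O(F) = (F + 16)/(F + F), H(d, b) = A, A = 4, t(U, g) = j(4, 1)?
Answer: -2544963/890 ≈ -2859.5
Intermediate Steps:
j(m, X) = 4*m² (j(m, X) = (4*m)*m = 4*m²)
t(U, g) = 64 (t(U, g) = 4*4² = 4*16 = 64)
H(d, b) = 4
O(F) = (16 + F)/(2*F) (O(F) = (16 + F)/((2*F)) = (16 + F)*(1/(2*F)) = (16 + F)/(2*F))
O((t(-3, 1) + 25)*(H(3, 6) - 14)) - 1*2860 = (16 + (64 + 25)*(4 - 14))/(2*(((64 + 25)*(4 - 14)))) - 1*2860 = (16 + 89*(-10))/(2*((89*(-10)))) - 2860 = (½)*(16 - 890)/(-890) - 2860 = (½)*(-1/890)*(-874) - 2860 = 437/890 - 2860 = -2544963/890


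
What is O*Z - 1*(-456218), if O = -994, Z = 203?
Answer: 254436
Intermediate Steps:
O*Z - 1*(-456218) = -994*203 - 1*(-456218) = -201782 + 456218 = 254436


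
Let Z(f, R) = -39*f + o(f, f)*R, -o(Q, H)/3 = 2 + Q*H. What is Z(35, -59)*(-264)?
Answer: -56974896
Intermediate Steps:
o(Q, H) = -6 - 3*H*Q (o(Q, H) = -3*(2 + Q*H) = -3*(2 + H*Q) = -6 - 3*H*Q)
Z(f, R) = -39*f + R*(-6 - 3*f²) (Z(f, R) = -39*f + (-6 - 3*f*f)*R = -39*f + (-6 - 3*f²)*R = -39*f + R*(-6 - 3*f²))
Z(35, -59)*(-264) = (-39*35 - 3*(-59)*(2 + 35²))*(-264) = (-1365 - 3*(-59)*(2 + 1225))*(-264) = (-1365 - 3*(-59)*1227)*(-264) = (-1365 + 217179)*(-264) = 215814*(-264) = -56974896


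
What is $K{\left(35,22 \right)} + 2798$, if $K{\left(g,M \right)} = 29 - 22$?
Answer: $2805$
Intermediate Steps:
$K{\left(g,M \right)} = 7$
$K{\left(35,22 \right)} + 2798 = 7 + 2798 = 2805$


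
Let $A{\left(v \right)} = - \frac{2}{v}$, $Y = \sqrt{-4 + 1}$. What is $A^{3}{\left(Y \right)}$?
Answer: $- \frac{8 i \sqrt{3}}{9} \approx - 1.5396 i$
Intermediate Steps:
$Y = i \sqrt{3}$ ($Y = \sqrt{-3} = i \sqrt{3} \approx 1.732 i$)
$A^{3}{\left(Y \right)} = \left(- \frac{2}{i \sqrt{3}}\right)^{3} = \left(- 2 \left(- \frac{i \sqrt{3}}{3}\right)\right)^{3} = \left(\frac{2 i \sqrt{3}}{3}\right)^{3} = - \frac{8 i \sqrt{3}}{9}$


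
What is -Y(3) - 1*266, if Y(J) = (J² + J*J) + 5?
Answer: -289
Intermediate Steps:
Y(J) = 5 + 2*J² (Y(J) = (J² + J²) + 5 = 2*J² + 5 = 5 + 2*J²)
-Y(3) - 1*266 = -(5 + 2*3²) - 1*266 = -(5 + 2*9) - 266 = -(5 + 18) - 266 = -1*23 - 266 = -23 - 266 = -289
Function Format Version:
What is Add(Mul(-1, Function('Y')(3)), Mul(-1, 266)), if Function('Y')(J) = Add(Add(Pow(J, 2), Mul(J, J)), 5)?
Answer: -289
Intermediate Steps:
Function('Y')(J) = Add(5, Mul(2, Pow(J, 2))) (Function('Y')(J) = Add(Add(Pow(J, 2), Pow(J, 2)), 5) = Add(Mul(2, Pow(J, 2)), 5) = Add(5, Mul(2, Pow(J, 2))))
Add(Mul(-1, Function('Y')(3)), Mul(-1, 266)) = Add(Mul(-1, Add(5, Mul(2, Pow(3, 2)))), Mul(-1, 266)) = Add(Mul(-1, Add(5, Mul(2, 9))), -266) = Add(Mul(-1, Add(5, 18)), -266) = Add(Mul(-1, 23), -266) = Add(-23, -266) = -289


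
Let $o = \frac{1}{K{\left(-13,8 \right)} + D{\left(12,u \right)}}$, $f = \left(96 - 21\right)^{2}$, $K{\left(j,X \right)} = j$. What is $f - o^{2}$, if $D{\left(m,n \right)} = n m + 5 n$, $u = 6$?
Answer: $\frac{44555624}{7921} \approx 5625.0$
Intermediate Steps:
$D{\left(m,n \right)} = 5 n + m n$ ($D{\left(m,n \right)} = m n + 5 n = 5 n + m n$)
$f = 5625$ ($f = 75^{2} = 5625$)
$o = \frac{1}{89}$ ($o = \frac{1}{-13 + 6 \left(5 + 12\right)} = \frac{1}{-13 + 6 \cdot 17} = \frac{1}{-13 + 102} = \frac{1}{89} \approx 0.011236$)
$f - o^{2} = 5625 - \left(\frac{1}{89}\right)^{2} = 5625 - \frac{1}{7921} = \frac{44555624}{7921}$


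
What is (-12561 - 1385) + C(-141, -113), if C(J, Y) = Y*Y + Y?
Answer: -1290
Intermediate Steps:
C(J, Y) = Y + Y² (C(J, Y) = Y² + Y = Y + Y²)
(-12561 - 1385) + C(-141, -113) = (-12561 - 1385) - 113*(1 - 113) = -13946 - 113*(-112) = -13946 + 12656 = -1290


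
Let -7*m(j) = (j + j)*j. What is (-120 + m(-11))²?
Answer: 1170724/49 ≈ 23892.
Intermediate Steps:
m(j) = -2*j²/7 (m(j) = -(j + j)*j/7 = -2*j*j/7 = -2*j²/7)
(-120 + m(-11))² = (-120 - 2/7*(-11)²)² = (-120 - 2/7*121)² = (-120 - 242/7)² = (-1082/7)² = 1170724/49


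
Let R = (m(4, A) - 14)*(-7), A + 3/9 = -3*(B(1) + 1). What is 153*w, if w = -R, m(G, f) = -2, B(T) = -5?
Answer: -17136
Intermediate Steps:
A = 35/3 (A = -⅓ - 3*(-5 + 1) = -⅓ - 3*(-4) = -⅓ + 12 = 35/3 ≈ 11.667)
R = 112 (R = (-2 - 14)*(-7) = -16*(-7) = 112)
w = -112 (w = -1*112 = -112)
153*w = 153*(-112) = -17136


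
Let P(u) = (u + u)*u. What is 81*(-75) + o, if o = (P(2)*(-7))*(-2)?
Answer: -5963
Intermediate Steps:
P(u) = 2*u² (P(u) = (2*u)*u = 2*u²)
o = 112 (o = ((2*2²)*(-7))*(-2) = ((2*4)*(-7))*(-2) = (8*(-7))*(-2) = -56*(-2) = 112)
81*(-75) + o = 81*(-75) + 112 = -6075 + 112 = -5963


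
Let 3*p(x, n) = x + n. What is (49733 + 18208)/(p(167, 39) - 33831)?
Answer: -203823/101287 ≈ -2.0123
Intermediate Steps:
p(x, n) = n/3 + x/3 (p(x, n) = (x + n)/3 = (n + x)/3 = n/3 + x/3)
(49733 + 18208)/(p(167, 39) - 33831) = (49733 + 18208)/(((⅓)*39 + (⅓)*167) - 33831) = 67941/((13 + 167/3) - 33831) = 67941/(206/3 - 33831) = 67941/(-101287/3) = 67941*(-3/101287) = -203823/101287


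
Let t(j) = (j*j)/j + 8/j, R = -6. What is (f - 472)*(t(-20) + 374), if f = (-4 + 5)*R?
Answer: -845104/5 ≈ -1.6902e+5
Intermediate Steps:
t(j) = j + 8/j (t(j) = j²/j + 8/j = j + 8/j)
f = -6 (f = (-4 + 5)*(-6) = 1*(-6) = -6)
(f - 472)*(t(-20) + 374) = (-6 - 472)*((-20 + 8/(-20)) + 374) = -478*((-20 + 8*(-1/20)) + 374) = -478*((-20 - ⅖) + 374) = -478*(-102/5 + 374) = -478*1768/5 = -845104/5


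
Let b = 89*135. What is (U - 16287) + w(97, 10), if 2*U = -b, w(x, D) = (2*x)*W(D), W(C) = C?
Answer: -40709/2 ≈ -20355.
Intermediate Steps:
b = 12015
w(x, D) = 2*D*x (w(x, D) = (2*x)*D = 2*D*x)
U = -12015/2 (U = (-1*12015)/2 = (½)*(-12015) = -12015/2 ≈ -6007.5)
(U - 16287) + w(97, 10) = (-12015/2 - 16287) + 2*10*97 = -44589/2 + 1940 = -40709/2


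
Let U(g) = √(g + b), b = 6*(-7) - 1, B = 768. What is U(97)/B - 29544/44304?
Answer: -1231/1846 + √6/256 ≈ -0.65728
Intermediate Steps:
b = -43 (b = -42 - 1 = -43)
U(g) = √(-43 + g) (U(g) = √(g - 43) = √(-43 + g))
U(97)/B - 29544/44304 = √(-43 + 97)/768 - 29544/44304 = √54*(1/768) - 29544*1/44304 = (3*√6)*(1/768) - 1231/1846 = √6/256 - 1231/1846 = -1231/1846 + √6/256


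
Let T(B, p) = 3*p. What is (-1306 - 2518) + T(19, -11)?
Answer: -3857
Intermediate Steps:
(-1306 - 2518) + T(19, -11) = (-1306 - 2518) + 3*(-11) = -3824 - 33 = -3857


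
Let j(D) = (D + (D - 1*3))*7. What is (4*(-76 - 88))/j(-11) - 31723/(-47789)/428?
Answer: 1917596211/511342300 ≈ 3.7501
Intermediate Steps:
j(D) = -21 + 14*D (j(D) = (D + (D - 3))*7 = (D + (-3 + D))*7 = (-3 + 2*D)*7 = -21 + 14*D)
(4*(-76 - 88))/j(-11) - 31723/(-47789)/428 = (4*(-76 - 88))/(-21 + 14*(-11)) - 31723/(-47789)/428 = (4*(-164))/(-21 - 154) - 31723*(-1/47789)*(1/428) = -656/(-175) + (31723/47789)*(1/428) = -656*(-1/175) + 31723/20453692 = 656/175 + 31723/20453692 = 1917596211/511342300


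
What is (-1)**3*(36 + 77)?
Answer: -113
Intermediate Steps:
(-1)**3*(36 + 77) = -1*113 = -113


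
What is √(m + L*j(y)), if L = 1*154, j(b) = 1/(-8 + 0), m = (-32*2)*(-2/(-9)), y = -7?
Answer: I*√1205/6 ≈ 5.7855*I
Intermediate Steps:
m = -128/9 (m = -(-128)*(-1)/9 = -64*2/9 = -128/9 ≈ -14.222)
j(b) = -⅛ (j(b) = 1/(-8) = -⅛)
L = 154
√(m + L*j(y)) = √(-128/9 + 154*(-⅛)) = √(-128/9 - 77/4) = √(-1205/36) = I*√1205/6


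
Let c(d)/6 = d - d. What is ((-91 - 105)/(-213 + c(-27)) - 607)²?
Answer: 16665519025/45369 ≈ 3.6733e+5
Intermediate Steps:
c(d) = 0 (c(d) = 6*(d - d) = 6*0 = 0)
((-91 - 105)/(-213 + c(-27)) - 607)² = ((-91 - 105)/(-213 + 0) - 607)² = (-196/(-213) - 607)² = (-196*(-1/213) - 607)² = (196/213 - 607)² = (-129095/213)² = 16665519025/45369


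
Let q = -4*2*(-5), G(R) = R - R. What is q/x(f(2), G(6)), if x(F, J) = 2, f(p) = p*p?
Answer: 20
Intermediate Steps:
f(p) = p²
G(R) = 0
q = 40 (q = -8*(-5) = 40)
q/x(f(2), G(6)) = 40/2 = (½)*40 = 20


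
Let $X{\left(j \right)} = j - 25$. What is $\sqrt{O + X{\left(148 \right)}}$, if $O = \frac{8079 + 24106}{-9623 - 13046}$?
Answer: $\frac{\sqrt{62478076238}}{22669} \approx 11.026$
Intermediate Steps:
$X{\left(j \right)} = -25 + j$ ($X{\left(j \right)} = j - 25 = -25 + j$)
$O = - \frac{32185}{22669}$ ($O = \frac{32185}{-22669} = 32185 \left(- \frac{1}{22669}\right) = - \frac{32185}{22669} \approx -1.4198$)
$\sqrt{O + X{\left(148 \right)}} = \sqrt{- \frac{32185}{22669} + \left(-25 + 148\right)} = \sqrt{- \frac{32185}{22669} + 123} = \sqrt{\frac{2756102}{22669}} = \frac{\sqrt{62478076238}}{22669}$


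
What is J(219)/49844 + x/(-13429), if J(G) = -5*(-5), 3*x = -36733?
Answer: 1831926827/2008065228 ≈ 0.91228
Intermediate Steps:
x = -36733/3 (x = (⅓)*(-36733) = -36733/3 ≈ -12244.)
J(G) = 25
J(219)/49844 + x/(-13429) = 25/49844 - 36733/3/(-13429) = 25*(1/49844) - 36733/3*(-1/13429) = 25/49844 + 36733/40287 = 1831926827/2008065228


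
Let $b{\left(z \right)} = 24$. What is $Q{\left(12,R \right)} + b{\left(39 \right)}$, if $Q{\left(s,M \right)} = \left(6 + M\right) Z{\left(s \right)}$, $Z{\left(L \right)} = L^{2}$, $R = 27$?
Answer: $4776$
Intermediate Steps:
$Q{\left(s,M \right)} = s^{2} \left(6 + M\right)$ ($Q{\left(s,M \right)} = \left(6 + M\right) s^{2} = s^{2} \left(6 + M\right)$)
$Q{\left(12,R \right)} + b{\left(39 \right)} = 12^{2} \left(6 + 27\right) + 24 = 144 \cdot 33 + 24 = 4752 + 24 = 4776$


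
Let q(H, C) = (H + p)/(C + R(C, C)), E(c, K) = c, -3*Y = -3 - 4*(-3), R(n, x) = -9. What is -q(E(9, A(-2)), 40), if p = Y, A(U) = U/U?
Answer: -6/31 ≈ -0.19355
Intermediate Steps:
A(U) = 1
Y = -3 (Y = -(-3 - 4*(-3))/3 = -(-3 + 12)/3 = -⅓*9 = -3)
p = -3
q(H, C) = (-3 + H)/(-9 + C) (q(H, C) = (H - 3)/(C - 9) = (-3 + H)/(-9 + C))
-q(E(9, A(-2)), 40) = -(-3 + 9)/(-9 + 40) = -6/31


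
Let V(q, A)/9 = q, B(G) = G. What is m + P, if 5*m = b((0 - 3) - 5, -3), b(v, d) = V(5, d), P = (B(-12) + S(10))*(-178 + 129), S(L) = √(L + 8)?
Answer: 597 - 147*√2 ≈ 389.11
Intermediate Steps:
S(L) = √(8 + L)
V(q, A) = 9*q
P = 588 - 147*√2 (P = (-12 + √(8 + 10))*(-178 + 129) = (-12 + √18)*(-49) = (-12 + 3*√2)*(-49) = 588 - 147*√2 ≈ 380.11)
b(v, d) = 45 (b(v, d) = 9*5 = 45)
m = 9 (m = (⅕)*45 = 9)
m + P = 9 + (588 - 147*√2) = 597 - 147*√2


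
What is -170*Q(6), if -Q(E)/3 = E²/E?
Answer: 3060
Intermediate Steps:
Q(E) = -3*E (Q(E) = -3*E²/E = -3*E)
-170*Q(6) = -(-510)*6 = -170*(-18) = 3060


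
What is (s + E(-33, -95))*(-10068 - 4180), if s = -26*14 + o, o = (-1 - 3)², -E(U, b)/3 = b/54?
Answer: 43947956/9 ≈ 4.8831e+6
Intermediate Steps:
E(U, b) = -b/18 (E(U, b) = -3*b/54 = -b/18)
o = 16 (o = (-4)² = 16)
s = -348 (s = -26*14 + 16 = -364 + 16 = -348)
(s + E(-33, -95))*(-10068 - 4180) = (-348 - 1/18*(-95))*(-10068 - 4180) = (-348 + 95/18)*(-14248) = -6169/18*(-14248) = 43947956/9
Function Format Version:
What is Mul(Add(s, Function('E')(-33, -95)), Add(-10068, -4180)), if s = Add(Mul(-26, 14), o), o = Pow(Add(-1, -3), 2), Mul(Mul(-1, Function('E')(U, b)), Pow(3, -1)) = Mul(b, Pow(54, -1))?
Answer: Rational(43947956, 9) ≈ 4.8831e+6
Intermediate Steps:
Function('E')(U, b) = Mul(Rational(-1, 18), b) (Function('E')(U, b) = Mul(-3, Mul(b, Pow(54, -1))) = Mul(-3, Mul(b, Rational(1, 54))) = Mul(-3, Mul(Rational(1, 54), b)) = Mul(Rational(-1, 18), b))
o = 16 (o = Pow(-4, 2) = 16)
s = -348 (s = Add(Mul(-26, 14), 16) = Add(-364, 16) = -348)
Mul(Add(s, Function('E')(-33, -95)), Add(-10068, -4180)) = Mul(Add(-348, Mul(Rational(-1, 18), -95)), Add(-10068, -4180)) = Mul(Add(-348, Rational(95, 18)), -14248) = Mul(Rational(-6169, 18), -14248) = Rational(43947956, 9)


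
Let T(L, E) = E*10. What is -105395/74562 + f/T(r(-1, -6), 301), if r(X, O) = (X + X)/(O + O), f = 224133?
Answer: 13616749/186405 ≈ 73.049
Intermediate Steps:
r(X, O) = X/O (r(X, O) = (2*X)/((2*O)) = (2*X)*(1/(2*O)) = X/O)
T(L, E) = 10*E
-105395/74562 + f/T(r(-1, -6), 301) = -105395/74562 + 224133/((10*301)) = -105395*1/74562 + 224133/3010 = -105395/74562 + 224133*(1/3010) = -105395/74562 + 32019/430 = 13616749/186405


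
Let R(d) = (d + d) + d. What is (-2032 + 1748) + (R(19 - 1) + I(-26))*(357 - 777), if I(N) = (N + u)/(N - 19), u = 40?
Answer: -68500/3 ≈ -22833.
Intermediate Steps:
I(N) = (40 + N)/(-19 + N) (I(N) = (N + 40)/(N - 19) = (40 + N)/(-19 + N))
R(d) = 3*d (R(d) = 2*d + d = 3*d)
(-2032 + 1748) + (R(19 - 1) + I(-26))*(357 - 777) = (-2032 + 1748) + (3*(19 - 1) + (40 - 26)/(-19 - 26))*(357 - 777) = -284 + (3*18 + 14/(-45))*(-420) = -284 + (54 - 1/45*14)*(-420) = -284 + (54 - 14/45)*(-420) = -284 + (2416/45)*(-420) = -284 - 67648/3 = -68500/3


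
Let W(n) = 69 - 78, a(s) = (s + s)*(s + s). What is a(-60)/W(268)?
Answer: -1600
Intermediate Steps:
a(s) = 4*s**2 (a(s) = (2*s)*(2*s) = 4*s**2)
W(n) = -9
a(-60)/W(268) = (4*(-60)**2)/(-9) = (4*3600)*(-1/9) = 14400*(-1/9) = -1600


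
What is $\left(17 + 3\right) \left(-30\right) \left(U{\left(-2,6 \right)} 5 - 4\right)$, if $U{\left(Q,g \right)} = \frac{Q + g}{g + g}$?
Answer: $1400$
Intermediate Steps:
$U{\left(Q,g \right)} = \frac{Q + g}{2 g}$
$\left(17 + 3\right) \left(-30\right) \left(U{\left(-2,6 \right)} 5 - 4\right) = \left(17 + 3\right) \left(-30\right) \left(\frac{-2 + 6}{2 \cdot 6} \cdot 5 - 4\right) = 20 \left(-30\right) \left(\frac{1}{2} \cdot \frac{1}{6} \cdot 4 \cdot 5 - 4\right) = - 600 \left(\frac{1}{3} \cdot 5 - 4\right) = - 600 \left(\frac{5}{3} - 4\right) = \left(-600\right) \left(- \frac{7}{3}\right) = 1400$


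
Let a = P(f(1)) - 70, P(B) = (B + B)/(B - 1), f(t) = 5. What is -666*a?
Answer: 44955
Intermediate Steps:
P(B) = 2*B/(-1 + B) (P(B) = (2*B)/(-1 + B) = 2*B/(-1 + B))
a = -135/2 (a = 2*5/(-1 + 5) - 70 = 2*5/4 - 70 = 2*5*(1/4) - 70 = 5/2 - 70 = -135/2 ≈ -67.500)
-666*a = -666*(-135/2) = 44955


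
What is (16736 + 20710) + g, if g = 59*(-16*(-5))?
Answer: 42166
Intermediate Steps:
g = 4720 (g = 59*80 = 4720)
(16736 + 20710) + g = (16736 + 20710) + 4720 = 37446 + 4720 = 42166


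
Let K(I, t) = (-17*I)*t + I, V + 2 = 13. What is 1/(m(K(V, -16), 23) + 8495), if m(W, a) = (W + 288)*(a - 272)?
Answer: -1/810964 ≈ -1.2331e-6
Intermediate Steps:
V = 11 (V = -2 + 13 = 11)
K(I, t) = I - 17*I*t (K(I, t) = -17*I*t + I = I - 17*I*t)
m(W, a) = (-272 + a)*(288 + W) (m(W, a) = (288 + W)*(-272 + a) = (-272 + a)*(288 + W))
1/(m(K(V, -16), 23) + 8495) = 1/((-78336 - 2992*(1 - 17*(-16)) + 288*23 + (11*(1 - 17*(-16)))*23) + 8495) = 1/((-78336 - 2992*(1 + 272) + 6624 + (11*(1 + 272))*23) + 8495) = 1/((-78336 - 2992*273 + 6624 + (11*273)*23) + 8495) = 1/((-78336 - 272*3003 + 6624 + 3003*23) + 8495) = 1/((-78336 - 816816 + 6624 + 69069) + 8495) = 1/(-819459 + 8495) = 1/(-810964) = -1/810964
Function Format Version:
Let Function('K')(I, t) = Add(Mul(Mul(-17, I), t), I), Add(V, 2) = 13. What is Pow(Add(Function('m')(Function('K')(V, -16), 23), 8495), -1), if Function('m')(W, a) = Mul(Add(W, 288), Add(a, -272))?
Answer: Rational(-1, 810964) ≈ -1.2331e-6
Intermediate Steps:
V = 11 (V = Add(-2, 13) = 11)
Function('K')(I, t) = Add(I, Mul(-17, I, t)) (Function('K')(I, t) = Add(Mul(-17, I, t), I) = Add(I, Mul(-17, I, t)))
Function('m')(W, a) = Mul(Add(-272, a), Add(288, W)) (Function('m')(W, a) = Mul(Add(288, W), Add(-272, a)) = Mul(Add(-272, a), Add(288, W)))
Pow(Add(Function('m')(Function('K')(V, -16), 23), 8495), -1) = Pow(Add(Add(-78336, Mul(-272, Mul(11, Add(1, Mul(-17, -16)))), Mul(288, 23), Mul(Mul(11, Add(1, Mul(-17, -16))), 23)), 8495), -1) = Pow(Add(Add(-78336, Mul(-272, Mul(11, Add(1, 272))), 6624, Mul(Mul(11, Add(1, 272)), 23)), 8495), -1) = Pow(Add(Add(-78336, Mul(-272, Mul(11, 273)), 6624, Mul(Mul(11, 273), 23)), 8495), -1) = Pow(Add(Add(-78336, Mul(-272, 3003), 6624, Mul(3003, 23)), 8495), -1) = Pow(Add(Add(-78336, -816816, 6624, 69069), 8495), -1) = Pow(Add(-819459, 8495), -1) = Pow(-810964, -1) = Rational(-1, 810964)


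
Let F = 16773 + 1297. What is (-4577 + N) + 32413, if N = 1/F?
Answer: 502996521/18070 ≈ 27836.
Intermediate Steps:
F = 18070
N = 1/18070 ≈ 5.5340e-5
(-4577 + N) + 32413 = (-4577 + 1/18070) + 32413 = -82706389/18070 + 32413 = 502996521/18070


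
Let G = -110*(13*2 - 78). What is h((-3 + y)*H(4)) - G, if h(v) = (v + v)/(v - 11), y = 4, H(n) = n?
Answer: -40048/7 ≈ -5721.1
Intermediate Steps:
G = 5720 (G = -110*(26 - 78) = -110*(-52) = 5720)
h(v) = 2*v/(-11 + v) (h(v) = (2*v)/(-11 + v) = 2*v/(-11 + v))
h((-3 + y)*H(4)) - G = 2*((-3 + 4)*4)/(-11 + (-3 + 4)*4) - 1*5720 = 2*(1*4)/(-11 + 1*4) - 5720 = 2*4/(-11 + 4) - 5720 = 2*4/(-7) - 5720 = 2*4*(-⅐) - 5720 = -8/7 - 5720 = -40048/7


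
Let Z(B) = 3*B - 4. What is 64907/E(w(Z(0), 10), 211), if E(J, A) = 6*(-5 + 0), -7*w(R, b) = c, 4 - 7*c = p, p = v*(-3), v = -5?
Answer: -64907/30 ≈ -2163.6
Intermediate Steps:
p = 15 (p = -5*(-3) = 15)
c = -11/7 (c = 4/7 - ⅐*15 = 4/7 - 15/7 = -11/7 ≈ -1.5714)
Z(B) = -4 + 3*B
w(R, b) = 11/49 (w(R, b) = -⅐*(-11/7) = 11/49)
E(J, A) = -30 (E(J, A) = 6*(-5) = -30)
64907/E(w(Z(0), 10), 211) = 64907/(-30) = 64907*(-1/30) = -64907/30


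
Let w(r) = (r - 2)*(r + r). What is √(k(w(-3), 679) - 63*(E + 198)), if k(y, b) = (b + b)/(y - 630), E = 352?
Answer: I*√31187037/30 ≈ 186.15*I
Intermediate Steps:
w(r) = 2*r*(-2 + r) (w(r) = (-2 + r)*(2*r) = 2*r*(-2 + r))
k(y, b) = 2*b/(-630 + y) (k(y, b) = (2*b)/(-630 + y) = 2*b/(-630 + y))
√(k(w(-3), 679) - 63*(E + 198)) = √(2*679/(-630 + 2*(-3)*(-2 - 3)) - 63*(352 + 198)) = √(2*679/(-630 + 2*(-3)*(-5)) - 63*550) = √(2*679/(-630 + 30) - 34650) = √(2*679/(-600) - 34650) = √(2*679*(-1/600) - 34650) = √(-679/300 - 34650) = √(-10395679/300) = I*√31187037/30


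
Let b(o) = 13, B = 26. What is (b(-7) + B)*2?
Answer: 78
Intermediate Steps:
(b(-7) + B)*2 = (13 + 26)*2 = 39*2 = 78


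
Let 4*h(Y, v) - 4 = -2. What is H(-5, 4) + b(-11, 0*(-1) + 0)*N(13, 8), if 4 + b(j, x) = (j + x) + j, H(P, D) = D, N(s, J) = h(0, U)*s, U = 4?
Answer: -165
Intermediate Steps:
h(Y, v) = ½ (h(Y, v) = 1 + (¼)*(-2) = 1 - ½ = ½)
N(s, J) = s/2
b(j, x) = -4 + x + 2*j (b(j, x) = -4 + ((j + x) + j) = -4 + (x + 2*j) = -4 + x + 2*j)
H(-5, 4) + b(-11, 0*(-1) + 0)*N(13, 8) = 4 + (-4 + (0*(-1) + 0) + 2*(-11))*((½)*13) = 4 + (-4 + (0 + 0) - 22)*(13/2) = 4 + (-4 + 0 - 22)*(13/2) = 4 - 26*13/2 = 4 - 169 = -165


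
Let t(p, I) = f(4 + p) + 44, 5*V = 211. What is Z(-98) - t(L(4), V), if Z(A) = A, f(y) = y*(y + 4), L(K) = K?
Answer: -238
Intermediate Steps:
f(y) = y*(4 + y)
V = 211/5 (V = (1/5)*211 = 211/5 ≈ 42.200)
t(p, I) = 44 + (4 + p)*(8 + p) (t(p, I) = (4 + p)*(4 + (4 + p)) + 44 = (4 + p)*(8 + p) + 44 = 44 + (4 + p)*(8 + p))
Z(-98) - t(L(4), V) = -98 - (44 + (4 + 4)*(8 + 4)) = -98 - (44 + 8*12) = -98 - (44 + 96) = -98 - 1*140 = -98 - 140 = -238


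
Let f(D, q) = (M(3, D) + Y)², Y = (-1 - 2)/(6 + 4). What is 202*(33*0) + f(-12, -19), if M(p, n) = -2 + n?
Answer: 20449/100 ≈ 204.49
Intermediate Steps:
Y = -3/10 ≈ -0.30000
f(D, q) = (-23/10 + D)² (f(D, q) = ((-2 + D) - 3/10)² = (-23/10 + D)²)
202*(33*0) + f(-12, -19) = 202*(33*0) + (-23 + 10*(-12))²/100 = 202*0 + (-23 - 120)²/100 = 0 + (1/100)*(-143)² = 0 + (1/100)*20449 = 0 + 20449/100 = 20449/100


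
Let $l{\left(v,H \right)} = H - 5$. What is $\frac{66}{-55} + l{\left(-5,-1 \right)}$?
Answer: $- \frac{36}{5} \approx -7.2$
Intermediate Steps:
$l{\left(v,H \right)} = -5 + H$ ($l{\left(v,H \right)} = H - 5 = -5 + H$)
$\frac{66}{-55} + l{\left(-5,-1 \right)} = \frac{66}{-55} - 6 = 66 \left(- \frac{1}{55}\right) - 6 = - \frac{6}{5} - 6 = - \frac{36}{5}$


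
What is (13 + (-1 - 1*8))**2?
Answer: 16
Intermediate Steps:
(13 + (-1 - 1*8))**2 = (13 + (-1 - 8))**2 = (13 - 9)**2 = 4**2 = 16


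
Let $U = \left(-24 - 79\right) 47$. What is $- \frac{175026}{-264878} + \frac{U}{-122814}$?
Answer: $\frac{11388958781}{16265363346} \approx 0.7002$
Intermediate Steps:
$U = -4841$ ($U = \left(-103\right) 47 = -4841$)
$- \frac{175026}{-264878} + \frac{U}{-122814} = - \frac{175026}{-264878} - \frac{4841}{-122814} = \left(-175026\right) \left(- \frac{1}{264878}\right) - - \frac{4841}{122814} = \frac{87513}{132439} + \frac{4841}{122814} = \frac{11388958781}{16265363346}$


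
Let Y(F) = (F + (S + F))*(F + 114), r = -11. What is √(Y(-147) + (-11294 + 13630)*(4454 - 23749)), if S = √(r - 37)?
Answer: √(-45063418 - 132*I*√3) ≈ 0.02 - 6712.9*I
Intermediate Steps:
S = 4*I*√3 (S = √(-11 - 37) = √(-48) = 4*I*√3 ≈ 6.9282*I)
Y(F) = (114 + F)*(2*F + 4*I*√3) (Y(F) = (F + (4*I*√3 + F))*(F + 114) = (F + (F + 4*I*√3))*(114 + F) = (2*F + 4*I*√3)*(114 + F) = (114 + F)*(2*F + 4*I*√3))
√(Y(-147) + (-11294 + 13630)*(4454 - 23749)) = √((2*(-147)² + 228*(-147) + 456*I*√3 + 4*I*(-147)*√3) + (-11294 + 13630)*(4454 - 23749)) = √((2*21609 - 33516 + 456*I*√3 - 588*I*√3) + 2336*(-19295)) = √((43218 - 33516 + 456*I*√3 - 588*I*√3) - 45073120) = √((9702 - 132*I*√3) - 45073120) = √(-45063418 - 132*I*√3)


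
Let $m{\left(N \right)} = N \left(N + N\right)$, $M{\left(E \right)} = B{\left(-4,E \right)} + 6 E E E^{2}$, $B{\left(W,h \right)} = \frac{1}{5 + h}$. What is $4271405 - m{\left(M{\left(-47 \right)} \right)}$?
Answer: $- \frac{1512111941941732111}{882} \approx -1.7144 \cdot 10^{15}$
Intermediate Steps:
$M{\left(E \right)} = \frac{1}{5 + E} + 6 E^{4}$ ($M{\left(E \right)} = \frac{1}{5 + E} + 6 E E E^{2} = \frac{1}{5 + E} + 6 E E^{3} = \frac{1}{5 + E} + 6 E^{4}$)
$m{\left(N \right)} = 2 N^{2}$ ($m{\left(N \right)} = N 2 N = 2 N^{2}$)
$4271405 - m{\left(M{\left(-47 \right)} \right)} = 4271405 - 2 \left(\frac{1 + 6 \left(-47\right)^{4} \left(5 - 47\right)}{5 - 47}\right)^{2} = 4271405 - 2 \left(\frac{1 + 6 \cdot 4879681 \left(-42\right)}{-42}\right)^{2} = 4271405 - 2 \left(- \frac{1 - 1229679612}{42}\right)^{2} = 4271405 - 2 \left(\left(- \frac{1}{42}\right) \left(-1229679611\right)\right)^{2} = 4271405 - 2 \left(\frac{1229679611}{42}\right)^{2} = 4271405 - 2 \cdot \frac{1512111945709111321}{1764} = 4271405 - \frac{1512111945709111321}{882} = - \frac{1512111941941732111}{882}$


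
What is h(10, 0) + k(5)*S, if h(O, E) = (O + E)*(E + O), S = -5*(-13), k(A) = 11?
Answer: 815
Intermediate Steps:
S = 65
h(O, E) = (E + O)**2 (h(O, E) = (E + O)*(E + O) = (E + O)**2)
h(10, 0) + k(5)*S = (0 + 10)**2 + 11*65 = 10**2 + 715 = 100 + 715 = 815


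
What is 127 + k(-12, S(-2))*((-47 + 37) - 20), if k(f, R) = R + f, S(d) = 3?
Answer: 397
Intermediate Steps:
127 + k(-12, S(-2))*((-47 + 37) - 20) = 127 + (3 - 12)*((-47 + 37) - 20) = 127 - 9*(-10 - 20) = 127 - 9*(-30) = 127 + 270 = 397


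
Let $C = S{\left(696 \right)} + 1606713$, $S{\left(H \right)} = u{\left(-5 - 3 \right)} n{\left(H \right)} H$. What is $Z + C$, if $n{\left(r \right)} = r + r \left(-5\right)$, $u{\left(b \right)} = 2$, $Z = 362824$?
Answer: $-1905791$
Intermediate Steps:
$n{\left(r \right)} = - 4 r$ ($n{\left(r \right)} = r - 5 r = - 4 r$)
$S{\left(H \right)} = - 8 H^{2}$ ($S{\left(H \right)} = 2 - 4 H H = 2 \left(- 4 H^{2}\right) = - 8 H^{2}$)
$C = -2268615$ ($C = - 8 \cdot 696^{2} + 1606713 = \left(-8\right) 484416 + 1606713 = -3875328 + 1606713 = -2268615$)
$Z + C = 362824 - 2268615 = -1905791$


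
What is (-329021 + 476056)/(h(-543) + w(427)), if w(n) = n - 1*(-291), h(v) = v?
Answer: 4201/5 ≈ 840.20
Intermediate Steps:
w(n) = 291 + n (w(n) = n + 291 = 291 + n)
(-329021 + 476056)/(h(-543) + w(427)) = (-329021 + 476056)/(-543 + (291 + 427)) = 147035/(-543 + 718) = 147035/175 = 147035*(1/175) = 4201/5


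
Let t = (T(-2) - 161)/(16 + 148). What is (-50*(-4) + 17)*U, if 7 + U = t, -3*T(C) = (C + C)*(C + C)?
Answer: -855631/492 ≈ -1739.1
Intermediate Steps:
T(C) = -4*C²/3 (T(C) = -(C + C)*(C + C)/3 = -2*C*2*C/3 = -4*C²/3)
t = -499/492 (t = (-4/3*(-2)² - 161)/(16 + 148) = (-4/3*4 - 161)/164 = (-16/3 - 161)*(1/164) = -499/3*1/164 = -499/492 ≈ -1.0142)
U = -3943/492 (U = -7 - 499/492 = -3943/492 ≈ -8.0142)
(-50*(-4) + 17)*U = (-50*(-4) + 17)*(-3943/492) = (-10*(-20) + 17)*(-3943/492) = (200 + 17)*(-3943/492) = 217*(-3943/492) = -855631/492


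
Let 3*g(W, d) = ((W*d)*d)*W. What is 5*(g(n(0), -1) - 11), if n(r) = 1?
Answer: -160/3 ≈ -53.333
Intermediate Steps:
g(W, d) = W²*d²/3 (g(W, d) = (((W*d)*d)*W)/3 = ((W*d²)*W)/3 = (W²*d²)/3 = W²*d²/3)
5*(g(n(0), -1) - 11) = 5*((⅓)*1²*(-1)² - 11) = 5*((⅓)*1*1 - 11) = 5*(⅓ - 11) = 5*(-32/3) = -160/3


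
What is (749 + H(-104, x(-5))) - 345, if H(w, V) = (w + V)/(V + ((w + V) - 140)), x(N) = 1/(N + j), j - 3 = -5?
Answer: 76841/190 ≈ 404.43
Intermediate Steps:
j = -2 (j = 3 - 5 = -2)
x(N) = 1/(-2 + N) (x(N) = 1/(N - 2) = 1/(-2 + N))
H(w, V) = (V + w)/(-140 + w + 2*V) (H(w, V) = (V + w)/(V + ((V + w) - 140)) = (V + w)/(V + (-140 + V + w)) = (V + w)/(-140 + w + 2*V))
(749 + H(-104, x(-5))) - 345 = (749 + (1/(-2 - 5) - 104)/(-140 - 104 + 2/(-2 - 5))) - 345 = (749 + (1/(-7) - 104)/(-140 - 104 + 2/(-7))) - 345 = (749 + (-⅐ - 104)/(-140 - 104 + 2*(-⅐))) - 345 = (749 - 729/7/(-140 - 104 - 2/7)) - 345 = (749 - 729/7/(-1710/7)) - 345 = (749 - 7/1710*(-729/7)) - 345 = (749 + 81/190) - 345 = 142391/190 - 345 = 76841/190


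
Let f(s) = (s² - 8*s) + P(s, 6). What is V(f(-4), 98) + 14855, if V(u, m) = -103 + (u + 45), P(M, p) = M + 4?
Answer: 14845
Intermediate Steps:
P(M, p) = 4 + M
f(s) = 4 + s² - 7*s (f(s) = (s² - 8*s) + (4 + s) = 4 + s² - 7*s)
V(u, m) = -58 + u (V(u, m) = -103 + (45 + u) = -58 + u)
V(f(-4), 98) + 14855 = (-58 + (4 + (-4)² - 7*(-4))) + 14855 = (-58 + (4 + 16 + 28)) + 14855 = (-58 + 48) + 14855 = -10 + 14855 = 14845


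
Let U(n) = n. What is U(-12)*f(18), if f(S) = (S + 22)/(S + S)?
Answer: -40/3 ≈ -13.333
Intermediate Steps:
f(S) = (22 + S)/(2*S) (f(S) = (22 + S)/((2*S)) = (22 + S)*(1/(2*S)) = (22 + S)/(2*S))
U(-12)*f(18) = -6*(22 + 18)/18 = -6*40/18 = -12*10/9 = -40/3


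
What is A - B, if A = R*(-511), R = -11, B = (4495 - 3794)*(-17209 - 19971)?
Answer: 26068801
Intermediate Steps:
B = -26063180 (B = 701*(-37180) = -26063180)
A = 5621 (A = -11*(-511) = 5621)
A - B = 5621 - 1*(-26063180) = 5621 + 26063180 = 26068801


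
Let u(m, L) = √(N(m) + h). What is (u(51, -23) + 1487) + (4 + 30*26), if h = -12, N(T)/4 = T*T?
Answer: 2271 + 2*√2598 ≈ 2372.9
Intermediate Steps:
N(T) = 4*T² (N(T) = 4*(T*T) = 4*T²)
u(m, L) = √(-12 + 4*m²) (u(m, L) = √(4*m² - 12) = √(-12 + 4*m²))
(u(51, -23) + 1487) + (4 + 30*26) = (2*√(-3 + 51²) + 1487) + (4 + 30*26) = (2*√(-3 + 2601) + 1487) + (4 + 780) = (2*√2598 + 1487) + 784 = (1487 + 2*√2598) + 784 = 2271 + 2*√2598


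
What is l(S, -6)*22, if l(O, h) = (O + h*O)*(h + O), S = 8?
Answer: -1760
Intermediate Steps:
l(O, h) = (O + h)*(O + O*h) (l(O, h) = (O + O*h)*(O + h) = (O + h)*(O + O*h))
l(S, -6)*22 = (8*(8 - 6 + (-6)² + 8*(-6)))*22 = (8*(8 - 6 + 36 - 48))*22 = (8*(-10))*22 = -80*22 = -1760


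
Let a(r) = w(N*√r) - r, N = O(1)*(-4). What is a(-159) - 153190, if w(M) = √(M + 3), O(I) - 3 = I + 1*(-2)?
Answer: -153031 + √(3 - 8*I*√159) ≈ -1.5302e+5 - 6.9972*I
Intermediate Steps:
O(I) = 1 + I (O(I) = 3 + (I + 1*(-2)) = 3 + (I - 2) = 3 + (-2 + I) = 1 + I)
N = -8 (N = (1 + 1)*(-4) = 2*(-4) = -8)
w(M) = √(3 + M)
a(r) = √(3 - 8*√r) - r
a(-159) - 153190 = (√(3 - 8*I*√159) - 1*(-159)) - 153190 = (√(3 - 8*I*√159) + 159) - 153190 = (159 + √(3 - 8*I*√159)) - 153190 = -153031 + √(3 - 8*I*√159)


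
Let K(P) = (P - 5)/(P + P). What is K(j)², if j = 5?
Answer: 0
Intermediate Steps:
K(P) = (-5 + P)/(2*P) (K(P) = (-5 + P)/((2*P)) = (-5 + P)*(1/(2*P)) = (-5 + P)/(2*P))
K(j)² = ((½)*(-5 + 5)/5)² = ((½)*(⅕)*0)² = 0² = 0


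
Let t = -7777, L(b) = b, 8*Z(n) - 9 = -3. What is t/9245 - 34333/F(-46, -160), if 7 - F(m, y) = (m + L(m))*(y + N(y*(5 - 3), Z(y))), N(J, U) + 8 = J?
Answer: -2437936/31922985 ≈ -0.076369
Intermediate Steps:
Z(n) = 3/4 (Z(n) = 9/8 + (1/8)*(-3) = 9/8 - 3/8 = 3/4)
N(J, U) = -8 + J
F(m, y) = 7 - 2*m*(-8 + 3*y) (F(m, y) = 7 - (m + m)*(y + (-8 + y*(5 - 3))) = 7 - 2*m*(y + (-8 + y*2)) = 7 - 2*m*(y + (-8 + 2*y)) = 7 - 2*m*(-8 + 3*y))
t/9245 - 34333/F(-46, -160) = -7777/9245 - 34333/(7 + 16*(-46) - 6*(-46)*(-160)) = -7777*1/9245 - 34333/(7 - 736 - 44160) = -7777/9245 - 34333/(-44889) = -7777/9245 - 34333*(-1/44889) = -7777/9245 + 2641/3453 = -2437936/31922985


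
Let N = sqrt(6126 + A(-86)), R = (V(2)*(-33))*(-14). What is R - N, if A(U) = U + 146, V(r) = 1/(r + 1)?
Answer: 154 - sqrt(6186) ≈ 75.349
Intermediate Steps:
V(r) = 1/(1 + r)
A(U) = 146 + U
R = 154 (R = (-33/(1 + 2))*(-14) = (-33/3)*(-14) = ((1/3)*(-33))*(-14) = -11*(-14) = 154)
N = sqrt(6186) (N = sqrt(6126 + (146 - 86)) = sqrt(6126 + 60) = sqrt(6186) ≈ 78.651)
R - N = 154 - sqrt(6186)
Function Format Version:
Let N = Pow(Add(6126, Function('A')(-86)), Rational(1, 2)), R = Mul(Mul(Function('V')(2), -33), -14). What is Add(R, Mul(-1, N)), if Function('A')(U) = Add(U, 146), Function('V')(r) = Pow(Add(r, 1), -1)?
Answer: Add(154, Mul(-1, Pow(6186, Rational(1, 2)))) ≈ 75.349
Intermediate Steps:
Function('V')(r) = Pow(Add(1, r), -1)
Function('A')(U) = Add(146, U)
R = 154 (R = Mul(Mul(Pow(Add(1, 2), -1), -33), -14) = Mul(Mul(Pow(3, -1), -33), -14) = Mul(Mul(Rational(1, 3), -33), -14) = Mul(-11, -14) = 154)
N = Pow(6186, Rational(1, 2)) (N = Pow(Add(6126, Add(146, -86)), Rational(1, 2)) = Pow(Add(6126, 60), Rational(1, 2)) = Pow(6186, Rational(1, 2)) ≈ 78.651)
Add(R, Mul(-1, N)) = Add(154, Mul(-1, Pow(6186, Rational(1, 2))))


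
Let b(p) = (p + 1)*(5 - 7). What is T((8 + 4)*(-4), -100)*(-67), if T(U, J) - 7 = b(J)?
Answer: -13735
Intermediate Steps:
b(p) = -2 - 2*p (b(p) = (1 + p)*(-2) = -2 - 2*p)
T(U, J) = 5 - 2*J (T(U, J) = 7 + (-2 - 2*J) = 5 - 2*J)
T((8 + 4)*(-4), -100)*(-67) = (5 - 2*(-100))*(-67) = (5 + 200)*(-67) = 205*(-67) = -13735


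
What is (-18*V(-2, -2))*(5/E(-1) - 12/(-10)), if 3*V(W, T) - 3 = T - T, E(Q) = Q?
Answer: 342/5 ≈ 68.400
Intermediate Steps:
V(W, T) = 1 (V(W, T) = 1 + (T - T)/3 = 1 + (1/3)*0 = 1 + 0 = 1)
(-18*V(-2, -2))*(5/E(-1) - 12/(-10)) = (-18*1)*(5/(-1) - 12/(-10)) = -18*(5*(-1) - 12*(-1/10)) = -18*(-5 + 6/5) = -18*(-19/5) = 342/5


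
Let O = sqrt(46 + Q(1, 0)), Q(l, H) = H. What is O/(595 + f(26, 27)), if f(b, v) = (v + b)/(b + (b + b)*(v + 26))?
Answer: 2782*sqrt(46)/1655343 ≈ 0.011399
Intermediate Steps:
f(b, v) = (b + v)/(b + 2*b*(26 + v)) (f(b, v) = (b + v)/(b + (2*b)*(26 + v)) = (b + v)/(b + 2*b*(26 + v)))
O = sqrt(46) (O = sqrt(46 + 0) = sqrt(46) ≈ 6.7823)
O/(595 + f(26, 27)) = sqrt(46)/(595 + (26 + 27)/(26*(53 + 2*27))) = sqrt(46)/(595 + (1/26)*53/(53 + 54)) = sqrt(46)/(595 + (1/26)*53/107) = sqrt(46)/(595 + (1/26)*(1/107)*53) = sqrt(46)/(595 + 53/2782) = sqrt(46)/(1655343/2782) = 2782*sqrt(46)/1655343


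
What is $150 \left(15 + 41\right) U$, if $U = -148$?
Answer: $-1243200$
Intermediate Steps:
$150 \left(15 + 41\right) U = 150 \left(15 + 41\right) \left(-148\right) = 150 \cdot 56 \left(-148\right) = 8400 \left(-148\right) = -1243200$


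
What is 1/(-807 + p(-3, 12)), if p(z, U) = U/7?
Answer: -7/5637 ≈ -0.0012418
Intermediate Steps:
p(z, U) = U/7 (p(z, U) = U*(⅐) = U/7)
1/(-807 + p(-3, 12)) = 1/(-807 + (⅐)*12) = 1/(-807 + 12/7) = 1/(-5637/7) = -7/5637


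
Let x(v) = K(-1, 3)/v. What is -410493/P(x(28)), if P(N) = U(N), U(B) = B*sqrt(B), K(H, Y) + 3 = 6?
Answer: -7662536*sqrt(21)/3 ≈ -1.1705e+7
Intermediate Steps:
K(H, Y) = 3 (K(H, Y) = -3 + 6 = 3)
U(B) = B**(3/2)
x(v) = 3/v
P(N) = N**(3/2)
-410493/P(x(28)) = -410493*56*sqrt(21)/9 = -7662536*sqrt(21)/3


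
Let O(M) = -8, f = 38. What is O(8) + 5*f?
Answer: 182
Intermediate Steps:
O(8) + 5*f = -8 + 5*38 = -8 + 190 = 182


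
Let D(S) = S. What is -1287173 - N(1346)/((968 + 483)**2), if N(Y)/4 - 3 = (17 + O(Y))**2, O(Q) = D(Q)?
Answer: -2710022752461/2105401 ≈ -1.2872e+6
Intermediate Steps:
O(Q) = Q
N(Y) = 12 + 4*(17 + Y)**2
-1287173 - N(1346)/((968 + 483)**2) = -1287173 - (12 + 4*(17 + 1346)**2)/((968 + 483)**2) = -1287173 - (12 + 4*1363**2)/(1451**2) = -1287173 - (12 + 4*1857769)/2105401 = -1287173 - (12 + 7431076)/2105401 = -1287173 - 7431088/2105401 = -2710022752461/2105401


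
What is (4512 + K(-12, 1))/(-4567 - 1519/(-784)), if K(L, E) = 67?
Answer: -73264/73041 ≈ -1.0031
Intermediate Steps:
(4512 + K(-12, 1))/(-4567 - 1519/(-784)) = (4512 + 67)/(-4567 - 1519/(-784)) = 4579/(-4567 - 1519*(-1/784)) = 4579/(-4567 + 31/16) = 4579/(-73041/16) = 4579*(-16/73041) = -73264/73041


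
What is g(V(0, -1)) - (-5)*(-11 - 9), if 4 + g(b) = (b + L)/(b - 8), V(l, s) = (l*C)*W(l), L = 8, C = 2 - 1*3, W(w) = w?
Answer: -105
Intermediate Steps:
C = -1 (C = 2 - 3 = -1)
V(l, s) = -l² (V(l, s) = (l*(-1))*l = (-l)*l = -l²)
g(b) = -4 + (8 + b)/(-8 + b) (g(b) = -4 + (b + 8)/(b - 8) = -4 + (8 + b)/(-8 + b))
g(V(0, -1)) - (-5)*(-11 - 9) = (40 - (-3)*0²)/(-8 - 1*0²) - (-5)*(-11 - 9) = (40 - (-3)*0)/(-8 - 1*0) - (-5)*(-20) = (40 - 3*0)/(-8 + 0) - 1*100 = (40 + 0)/(-8) - 100 = -⅛*40 - 100 = -5 - 100 = -105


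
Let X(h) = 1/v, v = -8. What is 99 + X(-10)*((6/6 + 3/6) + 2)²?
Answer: 3119/32 ≈ 97.469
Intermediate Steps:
X(h) = -⅛ (X(h) = 1/(-8) = -⅛)
99 + X(-10)*((6/6 + 3/6) + 2)² = 99 - ((6/6 + 3/6) + 2)²/8 = 99 - ((6*(⅙) + 3*(⅙)) + 2)²/8 = 99 - ((1 + ½) + 2)²/8 = 99 - (3/2 + 2)²/8 = 99 - (7/2)²/8 = 99 - ⅛*49/4 = 99 - 49/32 = 3119/32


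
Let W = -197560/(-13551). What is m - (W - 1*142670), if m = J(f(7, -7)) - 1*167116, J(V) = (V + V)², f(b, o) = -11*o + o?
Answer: -65865706/13551 ≈ -4860.6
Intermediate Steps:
f(b, o) = -10*o
J(V) = 4*V² (J(V) = (2*V)² = 4*V²)
W = 197560/13551 (W = -197560*(-1/13551) = 197560/13551 ≈ 14.579)
m = -147516 (m = 4*(-10*(-7))² - 1*167116 = 4*70² - 167116 = 4*4900 - 167116 = 19600 - 167116 = -147516)
m - (W - 1*142670) = -147516 - (197560/13551 - 1*142670) = -147516 - (197560/13551 - 142670) = -147516 - 1*(-1933123610/13551) = -147516 + 1933123610/13551 = -65865706/13551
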